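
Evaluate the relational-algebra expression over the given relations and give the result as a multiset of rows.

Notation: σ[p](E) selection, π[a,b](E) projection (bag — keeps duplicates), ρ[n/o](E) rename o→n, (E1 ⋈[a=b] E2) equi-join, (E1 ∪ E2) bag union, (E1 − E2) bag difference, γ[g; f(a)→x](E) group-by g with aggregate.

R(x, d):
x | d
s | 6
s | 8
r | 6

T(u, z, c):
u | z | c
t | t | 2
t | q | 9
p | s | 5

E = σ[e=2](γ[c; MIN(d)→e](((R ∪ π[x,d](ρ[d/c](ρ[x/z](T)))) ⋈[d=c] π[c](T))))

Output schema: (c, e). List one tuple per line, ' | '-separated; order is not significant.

Per-node cardinality:
  R → 3
  T → 3
  ρ[x/z](T) → 3
  ρ[d/c](ρ[x/z](T)) → 3
  π[x,d](ρ[d/c](ρ[x/z](T))) → 3
  (R ∪ π[x,d](ρ[d/c](ρ[x/z](T)))) → 6
  T → 3
  π[c](T) → 3
  ((R ∪ π[x,d](ρ[d/c](ρ[x/z](T)))) ⋈[d=c] π[c](T)) → 3
  γ[c; MIN(d)→e](((R ∪ π[x,d](ρ[d/c](ρ[x/z](T)))) ⋈[d=c] π[c](T))) → 3
  σ[e=2](γ[c; MIN(d)→e](((R ∪ π[x,d](ρ[d/c](ρ[x/z](T)))) ⋈[d=c] π[c](T)))) → 1

== RESULT ==
c | e
2 | 2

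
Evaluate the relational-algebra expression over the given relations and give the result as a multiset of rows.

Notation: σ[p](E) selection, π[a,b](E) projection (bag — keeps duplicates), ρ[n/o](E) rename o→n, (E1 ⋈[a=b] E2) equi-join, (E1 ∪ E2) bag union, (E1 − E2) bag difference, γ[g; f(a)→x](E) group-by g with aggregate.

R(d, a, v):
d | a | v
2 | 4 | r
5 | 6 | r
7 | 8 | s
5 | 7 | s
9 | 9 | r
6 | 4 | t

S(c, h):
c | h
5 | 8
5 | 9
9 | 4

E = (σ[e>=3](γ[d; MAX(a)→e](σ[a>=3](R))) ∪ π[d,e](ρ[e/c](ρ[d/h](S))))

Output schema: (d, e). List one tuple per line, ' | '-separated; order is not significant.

Row counts bottom-up:
  R → 6
  σ[a>=3](R) → 6
  γ[d; MAX(a)→e](σ[a>=3](R)) → 5
  σ[e>=3](γ[d; MAX(a)→e](σ[a>=3](R))) → 5
  S → 3
  ρ[d/h](S) → 3
  ρ[e/c](ρ[d/h](S)) → 3
  π[d,e](ρ[e/c](ρ[d/h](S))) → 3
  (σ[e>=3](γ[d; MAX(a)→e](σ[a>=3](R))) ∪ π[d,e](ρ[e/c](ρ[d/h](S)))) → 8

== RESULT ==
d | e
2 | 4
4 | 9
5 | 7
6 | 4
7 | 8
8 | 5
9 | 5
9 | 9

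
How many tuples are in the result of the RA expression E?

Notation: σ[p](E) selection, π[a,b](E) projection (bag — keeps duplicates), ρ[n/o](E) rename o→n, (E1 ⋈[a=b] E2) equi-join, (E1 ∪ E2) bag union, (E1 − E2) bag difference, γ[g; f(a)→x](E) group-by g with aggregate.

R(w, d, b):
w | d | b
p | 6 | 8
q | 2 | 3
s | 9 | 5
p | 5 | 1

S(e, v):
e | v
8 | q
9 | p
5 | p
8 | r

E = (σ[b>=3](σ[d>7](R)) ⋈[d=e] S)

Stepwise |·|:
  R → 4
  σ[d>7](R) → 1
  σ[b>=3](σ[d>7](R)) → 1
  S → 4
  (σ[b>=3](σ[d>7](R)) ⋈[d=e] S) → 1

|E| = 1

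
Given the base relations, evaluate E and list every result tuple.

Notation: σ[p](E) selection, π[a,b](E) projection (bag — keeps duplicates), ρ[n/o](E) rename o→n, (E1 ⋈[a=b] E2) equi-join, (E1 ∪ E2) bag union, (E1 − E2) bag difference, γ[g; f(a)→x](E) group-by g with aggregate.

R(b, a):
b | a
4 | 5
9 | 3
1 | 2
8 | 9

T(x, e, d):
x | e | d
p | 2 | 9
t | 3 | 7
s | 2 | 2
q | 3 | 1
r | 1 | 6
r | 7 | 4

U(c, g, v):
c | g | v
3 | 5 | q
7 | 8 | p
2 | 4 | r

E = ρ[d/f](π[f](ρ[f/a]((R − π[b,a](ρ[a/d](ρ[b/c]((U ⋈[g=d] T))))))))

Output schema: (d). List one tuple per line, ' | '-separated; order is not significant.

Row counts bottom-up:
  R → 4
  U → 3
  T → 6
  (U ⋈[g=d] T) → 1
  ρ[b/c]((U ⋈[g=d] T)) → 1
  ρ[a/d](ρ[b/c]((U ⋈[g=d] T))) → 1
  π[b,a](ρ[a/d](ρ[b/c]((U ⋈[g=d] T)))) → 1
  (R − π[b,a](ρ[a/d](ρ[b/c]((U ⋈[g=d] T))))) → 4
  ρ[f/a]((R − π[b,a](ρ[a/d](ρ[b/c]((U ⋈[g=d] T)))))) → 4
  π[f](ρ[f/a]((R − π[b,a](ρ[a/d](ρ[b/c]((U ⋈[g=d] T))))))) → 4
  ρ[d/f](π[f](ρ[f/a]((R − π[b,a](ρ[a/d](ρ[b/c]((U ⋈[g=d] T)))))))) → 4

== RESULT ==
d
2
3
5
9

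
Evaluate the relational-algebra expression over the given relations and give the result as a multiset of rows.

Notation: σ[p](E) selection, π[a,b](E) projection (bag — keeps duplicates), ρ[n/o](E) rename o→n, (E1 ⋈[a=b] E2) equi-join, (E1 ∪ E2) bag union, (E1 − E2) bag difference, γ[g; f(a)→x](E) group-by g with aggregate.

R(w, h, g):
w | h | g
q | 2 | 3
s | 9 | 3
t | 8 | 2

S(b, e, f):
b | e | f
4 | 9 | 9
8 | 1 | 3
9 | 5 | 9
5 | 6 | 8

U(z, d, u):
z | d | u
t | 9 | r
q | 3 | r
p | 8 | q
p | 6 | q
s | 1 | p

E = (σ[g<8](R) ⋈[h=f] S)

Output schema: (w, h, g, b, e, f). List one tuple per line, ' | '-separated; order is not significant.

Subexpression sizes:
  R → 3
  σ[g<8](R) → 3
  S → 4
  (σ[g<8](R) ⋈[h=f] S) → 3

== RESULT ==
w | h | g | b | e | f
s | 9 | 3 | 4 | 9 | 9
s | 9 | 3 | 9 | 5 | 9
t | 8 | 2 | 5 | 6 | 8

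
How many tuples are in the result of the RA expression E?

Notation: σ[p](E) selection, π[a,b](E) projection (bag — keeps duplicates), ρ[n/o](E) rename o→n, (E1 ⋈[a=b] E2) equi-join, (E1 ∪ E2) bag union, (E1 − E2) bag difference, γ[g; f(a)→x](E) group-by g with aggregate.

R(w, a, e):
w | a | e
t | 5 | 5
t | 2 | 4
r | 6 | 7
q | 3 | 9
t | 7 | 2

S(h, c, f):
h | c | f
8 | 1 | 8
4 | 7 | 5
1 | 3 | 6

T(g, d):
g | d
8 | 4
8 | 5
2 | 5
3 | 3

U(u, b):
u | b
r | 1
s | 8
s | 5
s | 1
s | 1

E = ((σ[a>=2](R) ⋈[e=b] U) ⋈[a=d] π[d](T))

Stepwise |·|:
  R → 5
  σ[a>=2](R) → 5
  U → 5
  (σ[a>=2](R) ⋈[e=b] U) → 1
  T → 4
  π[d](T) → 4
  ((σ[a>=2](R) ⋈[e=b] U) ⋈[a=d] π[d](T)) → 2

|E| = 2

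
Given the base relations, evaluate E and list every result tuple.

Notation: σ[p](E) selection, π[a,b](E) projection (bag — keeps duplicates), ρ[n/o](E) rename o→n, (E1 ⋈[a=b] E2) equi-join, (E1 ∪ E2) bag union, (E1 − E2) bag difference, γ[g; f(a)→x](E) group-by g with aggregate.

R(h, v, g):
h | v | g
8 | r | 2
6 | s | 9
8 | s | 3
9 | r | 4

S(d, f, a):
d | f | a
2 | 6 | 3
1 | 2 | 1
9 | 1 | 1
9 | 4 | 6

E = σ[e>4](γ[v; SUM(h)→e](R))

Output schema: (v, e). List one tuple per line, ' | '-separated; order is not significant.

Per-node cardinality:
  R → 4
  γ[v; SUM(h)→e](R) → 2
  σ[e>4](γ[v; SUM(h)→e](R)) → 2

== RESULT ==
v | e
r | 17
s | 14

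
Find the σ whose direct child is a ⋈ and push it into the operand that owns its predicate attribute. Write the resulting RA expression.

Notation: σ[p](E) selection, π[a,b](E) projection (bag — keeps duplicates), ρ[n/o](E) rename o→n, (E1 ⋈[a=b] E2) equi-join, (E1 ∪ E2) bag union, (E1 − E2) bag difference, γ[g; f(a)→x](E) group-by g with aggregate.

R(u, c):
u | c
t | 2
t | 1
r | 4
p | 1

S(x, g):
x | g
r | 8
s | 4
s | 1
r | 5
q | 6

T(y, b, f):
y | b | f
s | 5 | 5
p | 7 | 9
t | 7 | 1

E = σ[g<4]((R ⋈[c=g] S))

σ filters on g, owned by the right side.
E' = (R ⋈[c=g] σ[g<4](S))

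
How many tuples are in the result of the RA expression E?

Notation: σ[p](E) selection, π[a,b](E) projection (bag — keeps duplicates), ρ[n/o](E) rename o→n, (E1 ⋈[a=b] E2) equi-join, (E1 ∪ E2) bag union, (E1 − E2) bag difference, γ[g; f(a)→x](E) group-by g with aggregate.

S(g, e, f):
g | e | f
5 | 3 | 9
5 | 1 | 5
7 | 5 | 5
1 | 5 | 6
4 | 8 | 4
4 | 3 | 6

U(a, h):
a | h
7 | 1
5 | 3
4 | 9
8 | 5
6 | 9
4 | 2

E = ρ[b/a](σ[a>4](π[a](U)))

Subexpression sizes:
  U → 6
  π[a](U) → 6
  σ[a>4](π[a](U)) → 4
  ρ[b/a](σ[a>4](π[a](U))) → 4

|E| = 4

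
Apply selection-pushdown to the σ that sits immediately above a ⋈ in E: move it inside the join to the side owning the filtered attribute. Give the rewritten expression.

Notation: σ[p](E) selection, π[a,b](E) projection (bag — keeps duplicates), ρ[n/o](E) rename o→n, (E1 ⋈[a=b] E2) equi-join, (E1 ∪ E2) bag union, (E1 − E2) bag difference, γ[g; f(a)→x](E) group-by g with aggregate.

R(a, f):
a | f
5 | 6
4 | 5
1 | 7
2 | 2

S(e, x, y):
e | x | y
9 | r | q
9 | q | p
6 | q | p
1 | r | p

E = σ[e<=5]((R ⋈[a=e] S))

σ filters on e, owned by the right side.
E' = (R ⋈[a=e] σ[e<=5](S))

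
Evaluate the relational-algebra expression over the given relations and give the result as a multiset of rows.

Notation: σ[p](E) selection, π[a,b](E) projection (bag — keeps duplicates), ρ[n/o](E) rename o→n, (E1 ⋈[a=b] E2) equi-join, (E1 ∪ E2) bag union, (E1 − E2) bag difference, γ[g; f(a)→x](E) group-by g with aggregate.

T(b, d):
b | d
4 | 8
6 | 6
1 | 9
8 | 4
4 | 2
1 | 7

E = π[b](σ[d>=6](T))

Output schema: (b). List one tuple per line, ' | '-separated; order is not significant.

Stepwise |·|:
  T → 6
  σ[d>=6](T) → 4
  π[b](σ[d>=6](T)) → 4

== RESULT ==
b
1
1
4
6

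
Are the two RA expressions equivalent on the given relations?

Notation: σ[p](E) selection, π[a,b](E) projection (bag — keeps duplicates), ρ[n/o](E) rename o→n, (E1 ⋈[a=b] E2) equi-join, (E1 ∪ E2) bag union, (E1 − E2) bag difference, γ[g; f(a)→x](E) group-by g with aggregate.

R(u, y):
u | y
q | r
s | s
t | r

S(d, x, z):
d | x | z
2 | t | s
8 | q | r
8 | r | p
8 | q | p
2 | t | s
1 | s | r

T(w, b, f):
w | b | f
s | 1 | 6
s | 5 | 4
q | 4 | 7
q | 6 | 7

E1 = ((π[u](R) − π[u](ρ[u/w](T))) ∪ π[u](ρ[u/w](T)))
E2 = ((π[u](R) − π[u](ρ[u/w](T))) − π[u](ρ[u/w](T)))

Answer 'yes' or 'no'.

E1 subexpression sizes:
  R → 3
  π[u](R) → 3
  T → 4
  ρ[u/w](T) → 4
  π[u](ρ[u/w](T)) → 4
  (π[u](R) − π[u](ρ[u/w](T))) → 1
  T → 4
  ρ[u/w](T) → 4
  π[u](ρ[u/w](T)) → 4
  ((π[u](R) − π[u](ρ[u/w](T))) ∪ π[u](ρ[u/w](T))) → 5
E2 subexpression sizes:
  R → 3
  π[u](R) → 3
  T → 4
  ρ[u/w](T) → 4
  π[u](ρ[u/w](T)) → 4
  (π[u](R) − π[u](ρ[u/w](T))) → 1
  T → 4
  ρ[u/w](T) → 4
  π[u](ρ[u/w](T)) → 4
  ((π[u](R) − π[u](ρ[u/w](T))) − π[u](ρ[u/w](T))) → 1

E1 result:
u
q
q
s
s
t
E2 result:
u
t
Witness: ('q',) appears 2× in E1 but 0× in E2.

no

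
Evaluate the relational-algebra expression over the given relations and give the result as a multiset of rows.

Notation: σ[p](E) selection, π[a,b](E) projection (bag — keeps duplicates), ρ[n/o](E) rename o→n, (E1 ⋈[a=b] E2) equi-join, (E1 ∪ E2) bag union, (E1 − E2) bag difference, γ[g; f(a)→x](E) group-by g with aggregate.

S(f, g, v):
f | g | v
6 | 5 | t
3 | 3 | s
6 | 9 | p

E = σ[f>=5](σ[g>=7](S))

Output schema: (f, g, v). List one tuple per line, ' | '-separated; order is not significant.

Stepwise |·|:
  S → 3
  σ[g>=7](S) → 1
  σ[f>=5](σ[g>=7](S)) → 1

== RESULT ==
f | g | v
6 | 9 | p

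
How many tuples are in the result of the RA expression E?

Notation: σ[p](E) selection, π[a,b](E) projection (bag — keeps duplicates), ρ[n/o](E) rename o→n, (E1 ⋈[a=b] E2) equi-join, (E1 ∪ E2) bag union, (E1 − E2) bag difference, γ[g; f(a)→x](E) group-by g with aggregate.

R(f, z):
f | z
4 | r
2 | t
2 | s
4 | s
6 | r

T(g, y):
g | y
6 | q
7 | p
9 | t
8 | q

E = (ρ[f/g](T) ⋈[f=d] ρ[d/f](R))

Per-node cardinality:
  T → 4
  ρ[f/g](T) → 4
  R → 5
  ρ[d/f](R) → 5
  (ρ[f/g](T) ⋈[f=d] ρ[d/f](R)) → 1

|E| = 1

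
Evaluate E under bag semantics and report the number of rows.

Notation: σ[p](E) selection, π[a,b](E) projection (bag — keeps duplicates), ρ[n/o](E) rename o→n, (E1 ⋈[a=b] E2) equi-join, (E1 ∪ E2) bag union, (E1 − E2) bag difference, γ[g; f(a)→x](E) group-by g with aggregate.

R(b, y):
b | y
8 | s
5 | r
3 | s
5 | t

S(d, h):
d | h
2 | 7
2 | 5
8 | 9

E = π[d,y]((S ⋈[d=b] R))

Per-node cardinality:
  S → 3
  R → 4
  (S ⋈[d=b] R) → 1
  π[d,y]((S ⋈[d=b] R)) → 1

|E| = 1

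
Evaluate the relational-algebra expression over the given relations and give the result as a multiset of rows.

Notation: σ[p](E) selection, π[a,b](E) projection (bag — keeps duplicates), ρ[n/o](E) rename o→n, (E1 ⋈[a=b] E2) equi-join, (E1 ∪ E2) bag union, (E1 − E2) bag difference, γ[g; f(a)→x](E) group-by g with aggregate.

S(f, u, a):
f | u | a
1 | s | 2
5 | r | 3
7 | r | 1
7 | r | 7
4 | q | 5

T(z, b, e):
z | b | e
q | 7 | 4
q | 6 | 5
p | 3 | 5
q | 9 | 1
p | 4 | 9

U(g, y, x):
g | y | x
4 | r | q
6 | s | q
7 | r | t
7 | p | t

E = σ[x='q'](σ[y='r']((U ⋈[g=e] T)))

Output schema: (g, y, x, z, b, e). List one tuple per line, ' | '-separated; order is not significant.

Subexpression sizes:
  U → 4
  T → 5
  (U ⋈[g=e] T) → 1
  σ[y='r']((U ⋈[g=e] T)) → 1
  σ[x='q'](σ[y='r']((U ⋈[g=e] T))) → 1

== RESULT ==
g | y | x | z | b | e
4 | r | q | q | 7 | 4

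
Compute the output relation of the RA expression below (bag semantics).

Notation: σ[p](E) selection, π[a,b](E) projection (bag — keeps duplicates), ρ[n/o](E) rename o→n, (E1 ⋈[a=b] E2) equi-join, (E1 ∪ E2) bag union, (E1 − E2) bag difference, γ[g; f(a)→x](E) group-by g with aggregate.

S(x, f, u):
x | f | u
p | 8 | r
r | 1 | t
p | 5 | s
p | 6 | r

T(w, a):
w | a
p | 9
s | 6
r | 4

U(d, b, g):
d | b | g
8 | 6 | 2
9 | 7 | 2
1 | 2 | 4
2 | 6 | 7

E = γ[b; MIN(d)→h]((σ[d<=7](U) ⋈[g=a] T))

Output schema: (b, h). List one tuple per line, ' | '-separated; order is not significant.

Subexpression sizes:
  U → 4
  σ[d<=7](U) → 2
  T → 3
  (σ[d<=7](U) ⋈[g=a] T) → 1
  γ[b; MIN(d)→h]((σ[d<=7](U) ⋈[g=a] T)) → 1

== RESULT ==
b | h
2 | 1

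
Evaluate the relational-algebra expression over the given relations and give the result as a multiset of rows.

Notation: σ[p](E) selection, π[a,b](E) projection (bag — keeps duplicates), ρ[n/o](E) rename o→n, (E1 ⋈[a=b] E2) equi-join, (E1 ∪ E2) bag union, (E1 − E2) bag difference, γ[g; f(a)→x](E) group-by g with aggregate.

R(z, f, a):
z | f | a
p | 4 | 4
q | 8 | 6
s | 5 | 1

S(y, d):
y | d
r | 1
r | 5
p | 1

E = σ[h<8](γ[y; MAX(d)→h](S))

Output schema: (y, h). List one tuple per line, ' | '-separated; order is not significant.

Stepwise |·|:
  S → 3
  γ[y; MAX(d)→h](S) → 2
  σ[h<8](γ[y; MAX(d)→h](S)) → 2

== RESULT ==
y | h
p | 1
r | 5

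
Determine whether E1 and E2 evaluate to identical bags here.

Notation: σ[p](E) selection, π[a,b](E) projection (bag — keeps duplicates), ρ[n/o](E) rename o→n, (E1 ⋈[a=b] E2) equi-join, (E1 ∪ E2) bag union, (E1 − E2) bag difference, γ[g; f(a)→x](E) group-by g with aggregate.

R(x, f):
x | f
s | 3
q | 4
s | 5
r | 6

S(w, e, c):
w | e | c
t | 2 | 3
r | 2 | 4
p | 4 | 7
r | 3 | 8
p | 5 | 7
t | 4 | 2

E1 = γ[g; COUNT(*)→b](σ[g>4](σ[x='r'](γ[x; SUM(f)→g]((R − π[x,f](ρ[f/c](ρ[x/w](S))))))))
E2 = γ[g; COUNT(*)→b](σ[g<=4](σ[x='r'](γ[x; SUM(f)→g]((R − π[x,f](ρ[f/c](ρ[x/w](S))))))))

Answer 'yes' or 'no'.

E1 stepwise |·|:
  R → 4
  S → 6
  ρ[x/w](S) → 6
  ρ[f/c](ρ[x/w](S)) → 6
  π[x,f](ρ[f/c](ρ[x/w](S))) → 6
  (R − π[x,f](ρ[f/c](ρ[x/w](S)))) → 4
  γ[x; SUM(f)→g]((R − π[x,f](ρ[f/c](ρ[x/w](S))))) → 3
  σ[x='r'](γ[x; SUM(f)→g]((R − π[x,f](ρ[f/c](ρ[x/w](S)))))) → 1
  σ[g>4](σ[x='r'](γ[x; SUM(f)→g]((R − π[x,f](ρ[f/c](ρ[x/w](S))))))) → 1
  γ[g; COUNT(*)→b](σ[g>4](σ[x='r'](γ[x; SUM(f)→g]((R − π[x,f](ρ[f/c](ρ[x/w](S)))))))) → 1
E2 stepwise |·|:
  R → 4
  S → 6
  ρ[x/w](S) → 6
  ρ[f/c](ρ[x/w](S)) → 6
  π[x,f](ρ[f/c](ρ[x/w](S))) → 6
  (R − π[x,f](ρ[f/c](ρ[x/w](S)))) → 4
  γ[x; SUM(f)→g]((R − π[x,f](ρ[f/c](ρ[x/w](S))))) → 3
  σ[x='r'](γ[x; SUM(f)→g]((R − π[x,f](ρ[f/c](ρ[x/w](S)))))) → 1
  σ[g<=4](σ[x='r'](γ[x; SUM(f)→g]((R − π[x,f](ρ[f/c](ρ[x/w](S))))))) → 0
  γ[g; COUNT(*)→b](σ[g<=4](σ[x='r'](γ[x; SUM(f)→g]((R − π[x,f](ρ[f/c](ρ[x/w](S)))))))) → 0

E1 result:
g | b
6 | 1
E2 result:
g | b
(0 rows)
Witness: (6, 1) appears 1× in E1 but 0× in E2.

no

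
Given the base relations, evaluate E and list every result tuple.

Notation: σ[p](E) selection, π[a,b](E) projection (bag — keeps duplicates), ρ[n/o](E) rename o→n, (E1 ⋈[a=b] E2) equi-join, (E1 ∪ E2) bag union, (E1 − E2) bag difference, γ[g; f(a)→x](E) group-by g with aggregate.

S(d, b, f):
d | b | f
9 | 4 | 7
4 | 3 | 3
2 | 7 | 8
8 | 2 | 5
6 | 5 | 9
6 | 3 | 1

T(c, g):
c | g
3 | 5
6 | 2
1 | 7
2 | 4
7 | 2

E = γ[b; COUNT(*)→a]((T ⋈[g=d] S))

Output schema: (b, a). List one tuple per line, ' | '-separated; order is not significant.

Stepwise |·|:
  T → 5
  S → 6
  (T ⋈[g=d] S) → 3
  γ[b; COUNT(*)→a]((T ⋈[g=d] S)) → 2

== RESULT ==
b | a
3 | 1
7 | 2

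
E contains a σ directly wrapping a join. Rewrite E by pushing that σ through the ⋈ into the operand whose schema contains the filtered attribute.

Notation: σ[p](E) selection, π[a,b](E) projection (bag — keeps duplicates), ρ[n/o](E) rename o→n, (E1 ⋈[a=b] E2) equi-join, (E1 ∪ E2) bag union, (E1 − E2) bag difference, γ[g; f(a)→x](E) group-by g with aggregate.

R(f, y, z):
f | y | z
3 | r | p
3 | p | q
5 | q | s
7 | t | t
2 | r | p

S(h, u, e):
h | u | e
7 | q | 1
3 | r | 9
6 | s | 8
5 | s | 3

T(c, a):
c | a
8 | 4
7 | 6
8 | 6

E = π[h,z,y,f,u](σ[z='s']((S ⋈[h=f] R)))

σ filters on z, owned by the right side.
E' = π[h,z,y,f,u]((S ⋈[h=f] σ[z='s'](R)))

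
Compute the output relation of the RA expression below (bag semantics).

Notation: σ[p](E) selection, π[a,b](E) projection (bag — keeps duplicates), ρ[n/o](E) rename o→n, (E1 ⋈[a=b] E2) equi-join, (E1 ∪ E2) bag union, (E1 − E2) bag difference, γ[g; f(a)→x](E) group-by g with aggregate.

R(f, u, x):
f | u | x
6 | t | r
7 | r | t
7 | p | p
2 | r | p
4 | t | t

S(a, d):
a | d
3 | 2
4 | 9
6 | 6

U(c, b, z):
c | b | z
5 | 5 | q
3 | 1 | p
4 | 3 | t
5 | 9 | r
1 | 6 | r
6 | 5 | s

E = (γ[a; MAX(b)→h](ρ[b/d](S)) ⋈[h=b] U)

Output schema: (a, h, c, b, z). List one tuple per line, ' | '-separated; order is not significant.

Stepwise |·|:
  S → 3
  ρ[b/d](S) → 3
  γ[a; MAX(b)→h](ρ[b/d](S)) → 3
  U → 6
  (γ[a; MAX(b)→h](ρ[b/d](S)) ⋈[h=b] U) → 2

== RESULT ==
a | h | c | b | z
4 | 9 | 5 | 9 | r
6 | 6 | 1 | 6 | r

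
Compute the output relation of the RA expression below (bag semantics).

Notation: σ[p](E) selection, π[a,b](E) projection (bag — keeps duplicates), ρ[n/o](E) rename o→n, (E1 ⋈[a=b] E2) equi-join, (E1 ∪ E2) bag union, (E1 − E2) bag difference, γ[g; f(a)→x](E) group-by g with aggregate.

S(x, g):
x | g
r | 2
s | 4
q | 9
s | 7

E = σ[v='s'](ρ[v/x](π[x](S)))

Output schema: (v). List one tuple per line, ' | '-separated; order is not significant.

Row counts bottom-up:
  S → 4
  π[x](S) → 4
  ρ[v/x](π[x](S)) → 4
  σ[v='s'](ρ[v/x](π[x](S))) → 2

== RESULT ==
v
s
s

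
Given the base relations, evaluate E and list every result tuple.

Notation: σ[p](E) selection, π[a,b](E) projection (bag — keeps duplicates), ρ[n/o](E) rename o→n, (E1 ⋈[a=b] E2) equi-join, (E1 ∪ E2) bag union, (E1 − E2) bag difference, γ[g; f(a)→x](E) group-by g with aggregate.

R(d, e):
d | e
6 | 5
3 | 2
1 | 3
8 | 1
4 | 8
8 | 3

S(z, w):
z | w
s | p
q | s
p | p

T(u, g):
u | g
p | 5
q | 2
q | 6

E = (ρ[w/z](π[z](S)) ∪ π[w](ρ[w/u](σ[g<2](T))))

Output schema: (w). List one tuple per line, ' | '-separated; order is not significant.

Row counts bottom-up:
  S → 3
  π[z](S) → 3
  ρ[w/z](π[z](S)) → 3
  T → 3
  σ[g<2](T) → 0
  ρ[w/u](σ[g<2](T)) → 0
  π[w](ρ[w/u](σ[g<2](T))) → 0
  (ρ[w/z](π[z](S)) ∪ π[w](ρ[w/u](σ[g<2](T)))) → 3

== RESULT ==
w
p
q
s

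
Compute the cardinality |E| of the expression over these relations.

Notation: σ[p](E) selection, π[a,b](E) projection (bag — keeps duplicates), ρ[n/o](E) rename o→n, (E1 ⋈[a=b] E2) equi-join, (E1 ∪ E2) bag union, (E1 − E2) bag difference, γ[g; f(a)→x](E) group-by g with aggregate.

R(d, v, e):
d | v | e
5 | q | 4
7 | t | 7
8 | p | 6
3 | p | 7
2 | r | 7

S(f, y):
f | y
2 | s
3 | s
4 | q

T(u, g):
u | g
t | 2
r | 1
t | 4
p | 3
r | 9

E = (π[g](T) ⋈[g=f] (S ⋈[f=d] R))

Per-node cardinality:
  T → 5
  π[g](T) → 5
  S → 3
  R → 5
  (S ⋈[f=d] R) → 2
  (π[g](T) ⋈[g=f] (S ⋈[f=d] R)) → 2

|E| = 2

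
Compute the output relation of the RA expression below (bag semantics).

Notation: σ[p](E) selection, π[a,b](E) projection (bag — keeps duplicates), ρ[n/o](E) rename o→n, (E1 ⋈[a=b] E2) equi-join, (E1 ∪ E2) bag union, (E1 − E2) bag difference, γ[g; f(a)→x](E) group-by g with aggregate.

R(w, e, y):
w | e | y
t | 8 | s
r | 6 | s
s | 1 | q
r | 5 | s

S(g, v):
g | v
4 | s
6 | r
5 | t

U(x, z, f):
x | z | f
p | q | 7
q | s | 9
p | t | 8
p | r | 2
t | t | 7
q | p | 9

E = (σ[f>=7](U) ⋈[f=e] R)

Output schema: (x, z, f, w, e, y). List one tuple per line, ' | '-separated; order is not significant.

Row counts bottom-up:
  U → 6
  σ[f>=7](U) → 5
  R → 4
  (σ[f>=7](U) ⋈[f=e] R) → 1

== RESULT ==
x | z | f | w | e | y
p | t | 8 | t | 8 | s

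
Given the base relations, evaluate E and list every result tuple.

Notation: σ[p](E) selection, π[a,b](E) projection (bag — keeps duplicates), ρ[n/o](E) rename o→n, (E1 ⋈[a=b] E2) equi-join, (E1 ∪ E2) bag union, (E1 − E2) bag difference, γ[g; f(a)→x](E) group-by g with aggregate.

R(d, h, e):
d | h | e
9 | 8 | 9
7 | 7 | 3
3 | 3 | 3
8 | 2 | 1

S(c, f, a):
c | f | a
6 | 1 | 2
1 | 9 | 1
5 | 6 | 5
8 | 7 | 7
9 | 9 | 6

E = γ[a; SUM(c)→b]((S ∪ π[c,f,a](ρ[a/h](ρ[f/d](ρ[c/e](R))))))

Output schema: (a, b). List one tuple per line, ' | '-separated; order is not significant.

Subexpression sizes:
  S → 5
  R → 4
  ρ[c/e](R) → 4
  ρ[f/d](ρ[c/e](R)) → 4
  ρ[a/h](ρ[f/d](ρ[c/e](R))) → 4
  π[c,f,a](ρ[a/h](ρ[f/d](ρ[c/e](R)))) → 4
  (S ∪ π[c,f,a](ρ[a/h](ρ[f/d](ρ[c/e](R))))) → 9
  γ[a; SUM(c)→b]((S ∪ π[c,f,a](ρ[a/h](ρ[f/d](ρ[c/e](R)))))) → 7

== RESULT ==
a | b
1 | 1
2 | 7
3 | 3
5 | 5
6 | 9
7 | 11
8 | 9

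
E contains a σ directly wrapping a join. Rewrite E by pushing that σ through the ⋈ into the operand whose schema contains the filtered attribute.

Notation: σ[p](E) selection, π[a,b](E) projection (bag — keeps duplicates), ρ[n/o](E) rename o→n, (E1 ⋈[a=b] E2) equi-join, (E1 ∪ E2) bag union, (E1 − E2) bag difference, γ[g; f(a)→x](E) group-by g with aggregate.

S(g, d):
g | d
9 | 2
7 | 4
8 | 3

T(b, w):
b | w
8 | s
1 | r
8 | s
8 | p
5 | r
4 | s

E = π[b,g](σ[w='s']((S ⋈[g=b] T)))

σ filters on w, owned by the right side.
E' = π[b,g]((S ⋈[g=b] σ[w='s'](T)))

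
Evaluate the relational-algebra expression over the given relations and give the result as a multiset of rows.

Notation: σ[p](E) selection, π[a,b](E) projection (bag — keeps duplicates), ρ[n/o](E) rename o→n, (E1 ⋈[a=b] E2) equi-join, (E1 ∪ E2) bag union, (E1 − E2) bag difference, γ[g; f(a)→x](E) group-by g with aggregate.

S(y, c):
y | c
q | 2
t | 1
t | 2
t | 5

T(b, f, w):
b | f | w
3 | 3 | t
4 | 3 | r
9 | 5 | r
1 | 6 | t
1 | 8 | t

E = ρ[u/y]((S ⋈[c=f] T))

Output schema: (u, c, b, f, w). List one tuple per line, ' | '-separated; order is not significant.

Per-node cardinality:
  S → 4
  T → 5
  (S ⋈[c=f] T) → 1
  ρ[u/y]((S ⋈[c=f] T)) → 1

== RESULT ==
u | c | b | f | w
t | 5 | 9 | 5 | r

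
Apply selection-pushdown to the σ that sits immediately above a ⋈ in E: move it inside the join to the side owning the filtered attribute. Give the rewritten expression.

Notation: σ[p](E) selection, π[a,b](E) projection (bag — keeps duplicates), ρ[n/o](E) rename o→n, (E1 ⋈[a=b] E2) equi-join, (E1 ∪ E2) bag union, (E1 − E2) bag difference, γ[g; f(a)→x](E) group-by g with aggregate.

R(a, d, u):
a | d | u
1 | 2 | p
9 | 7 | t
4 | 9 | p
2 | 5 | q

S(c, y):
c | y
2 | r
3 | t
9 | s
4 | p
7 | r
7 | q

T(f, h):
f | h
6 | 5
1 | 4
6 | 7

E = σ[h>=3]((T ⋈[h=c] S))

σ filters on h, owned by the left side.
E' = (σ[h>=3](T) ⋈[h=c] S)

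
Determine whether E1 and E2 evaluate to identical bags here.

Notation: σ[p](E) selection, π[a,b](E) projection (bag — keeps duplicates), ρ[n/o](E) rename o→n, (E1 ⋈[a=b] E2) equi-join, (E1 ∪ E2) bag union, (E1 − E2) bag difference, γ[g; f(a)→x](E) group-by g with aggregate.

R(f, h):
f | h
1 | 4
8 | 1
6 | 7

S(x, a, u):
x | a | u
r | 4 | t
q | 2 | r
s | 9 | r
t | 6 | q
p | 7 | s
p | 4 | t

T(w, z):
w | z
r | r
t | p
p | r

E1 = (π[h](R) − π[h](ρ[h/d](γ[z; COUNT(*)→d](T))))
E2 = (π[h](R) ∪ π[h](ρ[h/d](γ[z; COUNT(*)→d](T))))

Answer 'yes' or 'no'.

E1 per-node cardinality:
  R → 3
  π[h](R) → 3
  T → 3
  γ[z; COUNT(*)→d](T) → 2
  ρ[h/d](γ[z; COUNT(*)→d](T)) → 2
  π[h](ρ[h/d](γ[z; COUNT(*)→d](T))) → 2
  (π[h](R) − π[h](ρ[h/d](γ[z; COUNT(*)→d](T)))) → 2
E2 per-node cardinality:
  R → 3
  π[h](R) → 3
  T → 3
  γ[z; COUNT(*)→d](T) → 2
  ρ[h/d](γ[z; COUNT(*)→d](T)) → 2
  π[h](ρ[h/d](γ[z; COUNT(*)→d](T))) → 2
  (π[h](R) ∪ π[h](ρ[h/d](γ[z; COUNT(*)→d](T)))) → 5

E1 result:
h
4
7
E2 result:
h
1
1
2
4
7
Witness: (1,) appears 0× in E1 but 2× in E2.

no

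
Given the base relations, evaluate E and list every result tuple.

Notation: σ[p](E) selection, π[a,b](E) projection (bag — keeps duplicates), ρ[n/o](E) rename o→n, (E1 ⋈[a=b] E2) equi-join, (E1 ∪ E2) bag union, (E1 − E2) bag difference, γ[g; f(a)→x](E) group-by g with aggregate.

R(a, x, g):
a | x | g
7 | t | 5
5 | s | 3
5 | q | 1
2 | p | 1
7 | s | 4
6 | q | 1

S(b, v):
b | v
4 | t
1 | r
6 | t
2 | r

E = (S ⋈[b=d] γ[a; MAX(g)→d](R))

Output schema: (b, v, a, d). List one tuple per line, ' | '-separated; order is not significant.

Stepwise |·|:
  S → 4
  R → 6
  γ[a; MAX(g)→d](R) → 4
  (S ⋈[b=d] γ[a; MAX(g)→d](R)) → 2

== RESULT ==
b | v | a | d
1 | r | 2 | 1
1 | r | 6 | 1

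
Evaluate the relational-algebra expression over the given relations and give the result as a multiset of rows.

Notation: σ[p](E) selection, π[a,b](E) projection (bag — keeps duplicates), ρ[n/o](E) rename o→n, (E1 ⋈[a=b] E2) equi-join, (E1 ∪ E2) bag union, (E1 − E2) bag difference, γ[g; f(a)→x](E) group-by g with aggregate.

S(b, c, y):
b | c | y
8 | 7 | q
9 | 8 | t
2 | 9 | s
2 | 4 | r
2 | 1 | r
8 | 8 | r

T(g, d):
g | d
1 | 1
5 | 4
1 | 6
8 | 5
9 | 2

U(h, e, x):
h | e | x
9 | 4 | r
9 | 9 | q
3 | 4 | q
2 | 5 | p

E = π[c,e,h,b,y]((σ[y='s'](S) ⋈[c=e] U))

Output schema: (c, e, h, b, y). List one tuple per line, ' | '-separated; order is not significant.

Stepwise |·|:
  S → 6
  σ[y='s'](S) → 1
  U → 4
  (σ[y='s'](S) ⋈[c=e] U) → 1
  π[c,e,h,b,y]((σ[y='s'](S) ⋈[c=e] U)) → 1

== RESULT ==
c | e | h | b | y
9 | 9 | 9 | 2 | s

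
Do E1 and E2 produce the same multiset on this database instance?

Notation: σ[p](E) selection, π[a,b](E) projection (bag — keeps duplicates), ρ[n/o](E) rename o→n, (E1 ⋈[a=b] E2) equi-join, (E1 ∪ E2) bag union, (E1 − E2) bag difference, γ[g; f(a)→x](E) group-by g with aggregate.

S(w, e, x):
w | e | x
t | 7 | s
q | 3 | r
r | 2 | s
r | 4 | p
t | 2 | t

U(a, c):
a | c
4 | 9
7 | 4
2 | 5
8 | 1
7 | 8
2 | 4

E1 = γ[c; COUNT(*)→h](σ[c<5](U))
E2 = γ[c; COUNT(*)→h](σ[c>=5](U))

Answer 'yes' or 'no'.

E1 subexpression sizes:
  U → 6
  σ[c<5](U) → 3
  γ[c; COUNT(*)→h](σ[c<5](U)) → 2
E2 subexpression sizes:
  U → 6
  σ[c>=5](U) → 3
  γ[c; COUNT(*)→h](σ[c>=5](U)) → 3

E1 result:
c | h
1 | 1
4 | 2
E2 result:
c | h
5 | 1
8 | 1
9 | 1
Witness: (8, 1) appears 0× in E1 but 1× in E2.

no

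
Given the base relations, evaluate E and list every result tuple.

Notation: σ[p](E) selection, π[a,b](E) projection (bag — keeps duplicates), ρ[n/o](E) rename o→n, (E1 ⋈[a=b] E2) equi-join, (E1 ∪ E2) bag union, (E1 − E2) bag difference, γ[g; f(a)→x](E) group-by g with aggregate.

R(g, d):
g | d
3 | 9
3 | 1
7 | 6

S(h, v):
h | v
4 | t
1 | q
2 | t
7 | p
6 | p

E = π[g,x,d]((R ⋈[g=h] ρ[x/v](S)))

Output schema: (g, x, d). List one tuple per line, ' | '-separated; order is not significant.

Subexpression sizes:
  R → 3
  S → 5
  ρ[x/v](S) → 5
  (R ⋈[g=h] ρ[x/v](S)) → 1
  π[g,x,d]((R ⋈[g=h] ρ[x/v](S))) → 1

== RESULT ==
g | x | d
7 | p | 6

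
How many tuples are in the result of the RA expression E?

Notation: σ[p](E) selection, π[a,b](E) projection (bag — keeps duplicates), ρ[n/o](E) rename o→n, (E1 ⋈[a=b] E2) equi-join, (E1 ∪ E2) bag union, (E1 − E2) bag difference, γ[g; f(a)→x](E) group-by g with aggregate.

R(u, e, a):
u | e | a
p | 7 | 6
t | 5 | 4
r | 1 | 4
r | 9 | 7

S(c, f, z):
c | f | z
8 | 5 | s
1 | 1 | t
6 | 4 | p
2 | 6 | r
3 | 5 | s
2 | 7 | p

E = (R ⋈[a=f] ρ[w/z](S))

Stepwise |·|:
  R → 4
  S → 6
  ρ[w/z](S) → 6
  (R ⋈[a=f] ρ[w/z](S)) → 4

|E| = 4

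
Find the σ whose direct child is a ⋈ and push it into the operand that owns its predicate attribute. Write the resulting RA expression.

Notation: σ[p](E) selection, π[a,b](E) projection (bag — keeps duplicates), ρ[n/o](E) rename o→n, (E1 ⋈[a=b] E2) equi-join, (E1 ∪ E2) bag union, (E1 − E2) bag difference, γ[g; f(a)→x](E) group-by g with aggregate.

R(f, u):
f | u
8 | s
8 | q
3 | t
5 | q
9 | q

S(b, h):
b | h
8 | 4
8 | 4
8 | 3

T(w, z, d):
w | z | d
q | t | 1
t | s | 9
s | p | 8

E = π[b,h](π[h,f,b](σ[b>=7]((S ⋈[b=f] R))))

σ filters on b, owned by the left side.
E' = π[b,h](π[h,f,b]((σ[b>=7](S) ⋈[b=f] R)))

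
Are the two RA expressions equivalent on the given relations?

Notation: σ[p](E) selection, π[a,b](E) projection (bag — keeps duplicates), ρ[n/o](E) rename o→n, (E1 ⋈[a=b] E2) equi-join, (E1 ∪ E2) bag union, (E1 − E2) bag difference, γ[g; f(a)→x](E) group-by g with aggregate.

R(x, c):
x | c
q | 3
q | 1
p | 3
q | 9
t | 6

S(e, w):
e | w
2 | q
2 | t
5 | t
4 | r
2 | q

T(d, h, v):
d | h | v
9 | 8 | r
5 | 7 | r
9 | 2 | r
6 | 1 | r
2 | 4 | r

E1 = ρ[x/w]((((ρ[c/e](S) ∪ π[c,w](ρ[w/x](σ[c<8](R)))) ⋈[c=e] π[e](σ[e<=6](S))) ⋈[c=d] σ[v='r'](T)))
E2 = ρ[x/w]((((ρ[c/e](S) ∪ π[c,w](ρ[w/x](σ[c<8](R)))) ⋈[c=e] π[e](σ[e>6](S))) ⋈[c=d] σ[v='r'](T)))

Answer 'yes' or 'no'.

E1 row counts bottom-up:
  S → 5
  ρ[c/e](S) → 5
  R → 5
  σ[c<8](R) → 4
  ρ[w/x](σ[c<8](R)) → 4
  π[c,w](ρ[w/x](σ[c<8](R))) → 4
  (ρ[c/e](S) ∪ π[c,w](ρ[w/x](σ[c<8](R)))) → 9
  S → 5
  σ[e<=6](S) → 5
  π[e](σ[e<=6](S)) → 5
  ((ρ[c/e](S) ∪ π[c,w](ρ[w/x](σ[c<8](R)))) ⋈[c=e] π[e](σ[e<=6](S))) → 11
  T → 5
  σ[v='r'](T) → 5
  (((ρ[c/e](S) ∪ π[c,w](ρ[w/x](σ[c<8](R)))) ⋈[c=e] π[e](σ[e<=6](S))) ⋈[c=d] σ[v='r'](T)) → 10
  ρ[x/w]((((ρ[c/e](S) ∪ π[c,w](ρ[w/x](σ[c<8](R)))) ⋈[c=e] π[e](σ[e<=6](S))) ⋈[c=d] σ[v='r'](T))) → 10
E2 row counts bottom-up:
  S → 5
  ρ[c/e](S) → 5
  R → 5
  σ[c<8](R) → 4
  ρ[w/x](σ[c<8](R)) → 4
  π[c,w](ρ[w/x](σ[c<8](R))) → 4
  (ρ[c/e](S) ∪ π[c,w](ρ[w/x](σ[c<8](R)))) → 9
  S → 5
  σ[e>6](S) → 0
  π[e](σ[e>6](S)) → 0
  ((ρ[c/e](S) ∪ π[c,w](ρ[w/x](σ[c<8](R)))) ⋈[c=e] π[e](σ[e>6](S))) → 0
  T → 5
  σ[v='r'](T) → 5
  (((ρ[c/e](S) ∪ π[c,w](ρ[w/x](σ[c<8](R)))) ⋈[c=e] π[e](σ[e>6](S))) ⋈[c=d] σ[v='r'](T)) → 0
  ρ[x/w]((((ρ[c/e](S) ∪ π[c,w](ρ[w/x](σ[c<8](R)))) ⋈[c=e] π[e](σ[e>6](S))) ⋈[c=d] σ[v='r'](T))) → 0

E1 result:
c | x | e | d | h | v
2 | q | 2 | 2 | 4 | r
2 | q | 2 | 2 | 4 | r
2 | q | 2 | 2 | 4 | r
2 | q | 2 | 2 | 4 | r
2 | q | 2 | 2 | 4 | r
2 | q | 2 | 2 | 4 | r
2 | t | 2 | 2 | 4 | r
2 | t | 2 | 2 | 4 | r
2 | t | 2 | 2 | 4 | r
5 | t | 5 | 5 | 7 | r
E2 result:
c | x | e | d | h | v
(0 rows)
Witness: (2, 't', 2, 2, 4, 'r') appears 3× in E1 but 0× in E2.

no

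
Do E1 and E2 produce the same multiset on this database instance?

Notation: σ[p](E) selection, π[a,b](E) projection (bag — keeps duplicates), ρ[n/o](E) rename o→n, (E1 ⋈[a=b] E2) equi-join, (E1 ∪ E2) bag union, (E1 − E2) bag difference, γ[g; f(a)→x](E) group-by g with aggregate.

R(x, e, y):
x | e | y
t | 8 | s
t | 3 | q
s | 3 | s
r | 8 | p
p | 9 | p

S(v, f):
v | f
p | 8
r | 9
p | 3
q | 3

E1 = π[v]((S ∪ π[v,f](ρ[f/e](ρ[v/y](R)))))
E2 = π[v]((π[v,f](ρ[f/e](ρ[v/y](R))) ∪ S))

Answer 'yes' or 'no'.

E1 per-node cardinality:
  S → 4
  R → 5
  ρ[v/y](R) → 5
  ρ[f/e](ρ[v/y](R)) → 5
  π[v,f](ρ[f/e](ρ[v/y](R))) → 5
  (S ∪ π[v,f](ρ[f/e](ρ[v/y](R)))) → 9
  π[v]((S ∪ π[v,f](ρ[f/e](ρ[v/y](R))))) → 9
E2 per-node cardinality:
  R → 5
  ρ[v/y](R) → 5
  ρ[f/e](ρ[v/y](R)) → 5
  π[v,f](ρ[f/e](ρ[v/y](R))) → 5
  S → 4
  (π[v,f](ρ[f/e](ρ[v/y](R))) ∪ S) → 9
  π[v]((π[v,f](ρ[f/e](ρ[v/y](R))) ∪ S)) → 9

E1 and E2 produce the same multiset:
v
p
p
p
p
q
q
r
s
s

yes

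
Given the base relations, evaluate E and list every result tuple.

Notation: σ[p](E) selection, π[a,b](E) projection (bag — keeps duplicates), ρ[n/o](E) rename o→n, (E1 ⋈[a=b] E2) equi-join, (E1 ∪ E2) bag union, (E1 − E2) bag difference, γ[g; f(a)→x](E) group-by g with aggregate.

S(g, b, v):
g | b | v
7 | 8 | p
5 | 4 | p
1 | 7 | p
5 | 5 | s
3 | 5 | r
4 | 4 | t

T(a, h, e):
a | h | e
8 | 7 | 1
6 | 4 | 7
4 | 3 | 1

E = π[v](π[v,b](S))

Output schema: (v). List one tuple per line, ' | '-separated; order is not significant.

Subexpression sizes:
  S → 6
  π[v,b](S) → 6
  π[v](π[v,b](S)) → 6

== RESULT ==
v
p
p
p
r
s
t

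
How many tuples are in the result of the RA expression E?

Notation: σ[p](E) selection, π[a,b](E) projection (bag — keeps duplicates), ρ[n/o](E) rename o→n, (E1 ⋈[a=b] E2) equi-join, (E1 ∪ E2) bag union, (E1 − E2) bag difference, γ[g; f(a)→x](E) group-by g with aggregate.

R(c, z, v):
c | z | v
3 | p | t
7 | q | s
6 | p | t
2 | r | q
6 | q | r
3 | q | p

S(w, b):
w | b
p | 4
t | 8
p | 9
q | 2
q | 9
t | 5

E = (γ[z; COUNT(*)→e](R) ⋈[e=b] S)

Per-node cardinality:
  R → 6
  γ[z; COUNT(*)→e](R) → 3
  S → 6
  (γ[z; COUNT(*)→e](R) ⋈[e=b] S) → 1

|E| = 1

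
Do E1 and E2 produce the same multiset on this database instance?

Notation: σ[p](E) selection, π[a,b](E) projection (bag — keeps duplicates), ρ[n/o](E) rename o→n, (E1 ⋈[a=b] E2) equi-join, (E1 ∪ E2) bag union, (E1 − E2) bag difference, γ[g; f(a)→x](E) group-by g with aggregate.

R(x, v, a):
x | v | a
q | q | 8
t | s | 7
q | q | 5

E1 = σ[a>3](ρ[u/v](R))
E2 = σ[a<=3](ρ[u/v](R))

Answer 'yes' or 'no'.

E1 per-node cardinality:
  R → 3
  ρ[u/v](R) → 3
  σ[a>3](ρ[u/v](R)) → 3
E2 per-node cardinality:
  R → 3
  ρ[u/v](R) → 3
  σ[a<=3](ρ[u/v](R)) → 0

E1 result:
x | u | a
q | q | 5
q | q | 8
t | s | 7
E2 result:
x | u | a
(0 rows)
Witness: ('q', 'q', 8) appears 1× in E1 but 0× in E2.

no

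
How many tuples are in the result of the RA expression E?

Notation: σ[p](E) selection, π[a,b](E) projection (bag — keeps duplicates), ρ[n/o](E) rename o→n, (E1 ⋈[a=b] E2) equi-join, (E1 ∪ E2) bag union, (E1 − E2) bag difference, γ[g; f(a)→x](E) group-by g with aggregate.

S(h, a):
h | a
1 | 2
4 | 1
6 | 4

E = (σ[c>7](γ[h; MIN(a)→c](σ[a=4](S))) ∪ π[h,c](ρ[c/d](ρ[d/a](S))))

Subexpression sizes:
  S → 3
  σ[a=4](S) → 1
  γ[h; MIN(a)→c](σ[a=4](S)) → 1
  σ[c>7](γ[h; MIN(a)→c](σ[a=4](S))) → 0
  S → 3
  ρ[d/a](S) → 3
  ρ[c/d](ρ[d/a](S)) → 3
  π[h,c](ρ[c/d](ρ[d/a](S))) → 3
  (σ[c>7](γ[h; MIN(a)→c](σ[a=4](S))) ∪ π[h,c](ρ[c/d](ρ[d/a](S)))) → 3

|E| = 3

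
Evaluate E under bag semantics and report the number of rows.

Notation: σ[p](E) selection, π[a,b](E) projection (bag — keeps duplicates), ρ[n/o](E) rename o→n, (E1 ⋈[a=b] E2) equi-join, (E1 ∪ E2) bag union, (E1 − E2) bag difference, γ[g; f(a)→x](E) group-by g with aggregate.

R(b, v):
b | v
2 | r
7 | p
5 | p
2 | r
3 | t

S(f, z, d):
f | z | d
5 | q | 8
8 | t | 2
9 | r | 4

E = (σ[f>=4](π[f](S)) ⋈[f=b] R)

Stepwise |·|:
  S → 3
  π[f](S) → 3
  σ[f>=4](π[f](S)) → 3
  R → 5
  (σ[f>=4](π[f](S)) ⋈[f=b] R) → 1

|E| = 1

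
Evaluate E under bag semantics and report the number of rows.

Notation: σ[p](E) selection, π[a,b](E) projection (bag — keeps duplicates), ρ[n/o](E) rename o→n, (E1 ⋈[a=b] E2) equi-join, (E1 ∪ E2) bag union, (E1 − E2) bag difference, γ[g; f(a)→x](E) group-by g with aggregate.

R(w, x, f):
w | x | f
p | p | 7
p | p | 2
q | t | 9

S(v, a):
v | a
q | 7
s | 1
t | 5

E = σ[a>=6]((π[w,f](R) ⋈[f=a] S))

Subexpression sizes:
  R → 3
  π[w,f](R) → 3
  S → 3
  (π[w,f](R) ⋈[f=a] S) → 1
  σ[a>=6]((π[w,f](R) ⋈[f=a] S)) → 1

|E| = 1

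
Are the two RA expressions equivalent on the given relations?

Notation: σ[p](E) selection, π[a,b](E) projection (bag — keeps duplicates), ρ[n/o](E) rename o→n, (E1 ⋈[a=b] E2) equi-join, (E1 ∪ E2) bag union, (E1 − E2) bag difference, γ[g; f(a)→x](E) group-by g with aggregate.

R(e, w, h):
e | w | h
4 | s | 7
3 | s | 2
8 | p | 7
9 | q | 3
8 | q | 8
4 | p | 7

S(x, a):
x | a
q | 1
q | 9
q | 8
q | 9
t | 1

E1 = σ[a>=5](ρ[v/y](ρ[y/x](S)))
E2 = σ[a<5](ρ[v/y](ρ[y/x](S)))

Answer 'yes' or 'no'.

E1 row counts bottom-up:
  S → 5
  ρ[y/x](S) → 5
  ρ[v/y](ρ[y/x](S)) → 5
  σ[a>=5](ρ[v/y](ρ[y/x](S))) → 3
E2 row counts bottom-up:
  S → 5
  ρ[y/x](S) → 5
  ρ[v/y](ρ[y/x](S)) → 5
  σ[a<5](ρ[v/y](ρ[y/x](S))) → 2

E1 result:
v | a
q | 8
q | 9
q | 9
E2 result:
v | a
q | 1
t | 1
Witness: ('q', 8) appears 1× in E1 but 0× in E2.

no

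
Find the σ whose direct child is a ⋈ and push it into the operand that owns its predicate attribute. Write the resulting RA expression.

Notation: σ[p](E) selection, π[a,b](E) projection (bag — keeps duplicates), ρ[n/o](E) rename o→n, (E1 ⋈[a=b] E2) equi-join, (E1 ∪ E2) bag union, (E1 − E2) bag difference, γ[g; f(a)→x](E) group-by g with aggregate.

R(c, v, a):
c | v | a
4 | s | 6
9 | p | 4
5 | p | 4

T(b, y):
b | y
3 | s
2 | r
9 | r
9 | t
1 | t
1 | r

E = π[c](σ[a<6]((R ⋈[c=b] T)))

σ filters on a, owned by the left side.
E' = π[c]((σ[a<6](R) ⋈[c=b] T))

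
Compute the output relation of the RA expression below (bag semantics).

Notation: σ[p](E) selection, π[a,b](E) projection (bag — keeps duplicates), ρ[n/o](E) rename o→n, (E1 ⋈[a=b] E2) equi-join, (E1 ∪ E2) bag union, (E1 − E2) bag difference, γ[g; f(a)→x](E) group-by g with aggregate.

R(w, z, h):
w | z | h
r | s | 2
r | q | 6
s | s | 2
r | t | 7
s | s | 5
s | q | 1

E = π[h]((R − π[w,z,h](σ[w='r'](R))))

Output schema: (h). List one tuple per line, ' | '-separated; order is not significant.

Row counts bottom-up:
  R → 6
  R → 6
  σ[w='r'](R) → 3
  π[w,z,h](σ[w='r'](R)) → 3
  (R − π[w,z,h](σ[w='r'](R))) → 3
  π[h]((R − π[w,z,h](σ[w='r'](R)))) → 3

== RESULT ==
h
1
2
5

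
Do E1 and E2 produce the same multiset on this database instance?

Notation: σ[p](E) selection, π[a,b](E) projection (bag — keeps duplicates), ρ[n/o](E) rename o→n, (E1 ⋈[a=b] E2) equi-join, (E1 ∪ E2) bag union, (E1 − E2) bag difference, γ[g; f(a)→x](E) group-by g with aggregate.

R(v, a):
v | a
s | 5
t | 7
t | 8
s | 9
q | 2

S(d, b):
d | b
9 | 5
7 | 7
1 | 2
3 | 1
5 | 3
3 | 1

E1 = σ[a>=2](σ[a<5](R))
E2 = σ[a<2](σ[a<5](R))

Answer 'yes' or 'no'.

E1 subexpression sizes:
  R → 5
  σ[a<5](R) → 1
  σ[a>=2](σ[a<5](R)) → 1
E2 subexpression sizes:
  R → 5
  σ[a<5](R) → 1
  σ[a<2](σ[a<5](R)) → 0

E1 result:
v | a
q | 2
E2 result:
v | a
(0 rows)
Witness: ('q', 2) appears 1× in E1 but 0× in E2.

no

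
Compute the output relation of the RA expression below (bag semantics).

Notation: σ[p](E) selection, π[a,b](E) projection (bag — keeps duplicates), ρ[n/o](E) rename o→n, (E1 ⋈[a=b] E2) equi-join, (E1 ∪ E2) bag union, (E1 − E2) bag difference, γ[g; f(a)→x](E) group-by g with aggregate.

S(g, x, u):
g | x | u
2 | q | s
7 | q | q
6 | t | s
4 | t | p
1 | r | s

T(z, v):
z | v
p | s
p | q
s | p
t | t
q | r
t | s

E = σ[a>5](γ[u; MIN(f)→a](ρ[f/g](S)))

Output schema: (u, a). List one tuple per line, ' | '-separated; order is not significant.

Row counts bottom-up:
  S → 5
  ρ[f/g](S) → 5
  γ[u; MIN(f)→a](ρ[f/g](S)) → 3
  σ[a>5](γ[u; MIN(f)→a](ρ[f/g](S))) → 1

== RESULT ==
u | a
q | 7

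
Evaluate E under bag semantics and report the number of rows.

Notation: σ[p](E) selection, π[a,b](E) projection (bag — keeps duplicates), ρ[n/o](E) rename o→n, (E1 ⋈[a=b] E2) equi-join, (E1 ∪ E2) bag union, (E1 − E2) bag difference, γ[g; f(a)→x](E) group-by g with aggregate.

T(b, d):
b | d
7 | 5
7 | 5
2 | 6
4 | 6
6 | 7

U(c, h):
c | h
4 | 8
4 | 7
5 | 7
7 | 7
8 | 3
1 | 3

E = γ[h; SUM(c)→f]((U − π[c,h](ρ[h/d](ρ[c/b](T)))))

Row counts bottom-up:
  U → 6
  T → 5
  ρ[c/b](T) → 5
  ρ[h/d](ρ[c/b](T)) → 5
  π[c,h](ρ[h/d](ρ[c/b](T))) → 5
  (U − π[c,h](ρ[h/d](ρ[c/b](T)))) → 6
  γ[h; SUM(c)→f]((U − π[c,h](ρ[h/d](ρ[c/b](T))))) → 3

|E| = 3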